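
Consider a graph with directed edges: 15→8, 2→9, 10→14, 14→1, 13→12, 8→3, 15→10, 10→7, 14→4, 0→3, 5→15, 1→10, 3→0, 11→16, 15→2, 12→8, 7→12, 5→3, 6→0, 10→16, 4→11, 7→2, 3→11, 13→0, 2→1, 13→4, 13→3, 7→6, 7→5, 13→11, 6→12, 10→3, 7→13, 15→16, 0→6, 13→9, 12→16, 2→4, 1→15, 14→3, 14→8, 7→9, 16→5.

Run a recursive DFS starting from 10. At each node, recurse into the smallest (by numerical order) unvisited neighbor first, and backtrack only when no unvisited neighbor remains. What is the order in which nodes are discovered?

Visit 10
10 → 3
3 → 0
0 → 6
6 → 12
12 → 8
12 → 16
16 → 5
5 → 15
15 → 2
2 → 1
2 → 4
4 → 11
2 → 9
10 → 7
7 → 13
10 → 14

10 → 3 → 0 → 6 → 12 → 8 → 16 → 5 → 15 → 2 → 1 → 4 → 11 → 9 → 7 → 13 → 14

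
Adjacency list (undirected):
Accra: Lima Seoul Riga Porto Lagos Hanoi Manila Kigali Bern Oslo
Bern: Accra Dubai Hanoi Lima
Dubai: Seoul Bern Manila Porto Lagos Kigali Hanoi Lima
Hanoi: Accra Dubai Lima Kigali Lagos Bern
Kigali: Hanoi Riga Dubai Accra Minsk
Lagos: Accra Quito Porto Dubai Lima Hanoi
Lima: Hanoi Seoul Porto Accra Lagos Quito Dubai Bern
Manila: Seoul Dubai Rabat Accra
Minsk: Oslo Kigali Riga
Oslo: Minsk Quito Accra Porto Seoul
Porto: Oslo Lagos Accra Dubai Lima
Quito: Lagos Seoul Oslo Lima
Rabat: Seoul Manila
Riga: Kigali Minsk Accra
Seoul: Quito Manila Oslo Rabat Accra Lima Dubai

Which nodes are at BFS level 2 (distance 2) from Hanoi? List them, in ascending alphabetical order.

Level 0: Hanoi
Level 1: Accra, Bern, Dubai, Kigali, Lagos, Lima
Level 2: Manila, Minsk, Oslo, Porto, Quito, Riga, Seoul
Level 3: Rabat

Manila, Minsk, Oslo, Porto, Quito, Riga, Seoul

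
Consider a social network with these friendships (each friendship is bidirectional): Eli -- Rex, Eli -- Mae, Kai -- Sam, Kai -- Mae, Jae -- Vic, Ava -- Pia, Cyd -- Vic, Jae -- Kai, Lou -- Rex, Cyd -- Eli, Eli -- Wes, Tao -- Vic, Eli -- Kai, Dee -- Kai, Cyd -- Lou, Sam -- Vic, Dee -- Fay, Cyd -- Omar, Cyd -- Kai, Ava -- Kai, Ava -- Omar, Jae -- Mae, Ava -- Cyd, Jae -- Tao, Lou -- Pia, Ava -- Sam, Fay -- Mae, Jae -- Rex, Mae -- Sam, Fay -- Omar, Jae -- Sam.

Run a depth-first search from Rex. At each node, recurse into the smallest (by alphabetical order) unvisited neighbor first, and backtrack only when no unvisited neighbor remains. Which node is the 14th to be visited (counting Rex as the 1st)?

Pia

Visit Rex
Rex → Eli
Eli → Cyd
Cyd → Ava
Ava → Kai
Kai → Dee
Dee → Fay
Fay → Mae
Mae → Jae
Jae → Sam
Sam → Vic
Vic → Tao
Fay → Omar
Ava → Pia
Pia → Lou
Eli → Wes

Visit order: Rex, Eli, Cyd, Ava, Kai, Dee, Fay, Mae, Jae, Sam, Vic, Tao, Omar, Pia, Lou, Wes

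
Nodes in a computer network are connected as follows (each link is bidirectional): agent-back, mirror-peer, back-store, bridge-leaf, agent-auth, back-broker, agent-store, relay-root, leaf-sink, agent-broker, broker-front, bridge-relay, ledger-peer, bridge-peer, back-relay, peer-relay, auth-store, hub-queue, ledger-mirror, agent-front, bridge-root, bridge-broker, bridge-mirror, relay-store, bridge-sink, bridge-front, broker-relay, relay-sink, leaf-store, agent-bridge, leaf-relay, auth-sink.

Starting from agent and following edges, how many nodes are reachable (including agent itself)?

14

BFS from agent visits: agent, store, front, broker, bridge, back, auth, relay, leaf, sink, root, peer, mirror, ledger
Reachable nodes: 14 of 16 total.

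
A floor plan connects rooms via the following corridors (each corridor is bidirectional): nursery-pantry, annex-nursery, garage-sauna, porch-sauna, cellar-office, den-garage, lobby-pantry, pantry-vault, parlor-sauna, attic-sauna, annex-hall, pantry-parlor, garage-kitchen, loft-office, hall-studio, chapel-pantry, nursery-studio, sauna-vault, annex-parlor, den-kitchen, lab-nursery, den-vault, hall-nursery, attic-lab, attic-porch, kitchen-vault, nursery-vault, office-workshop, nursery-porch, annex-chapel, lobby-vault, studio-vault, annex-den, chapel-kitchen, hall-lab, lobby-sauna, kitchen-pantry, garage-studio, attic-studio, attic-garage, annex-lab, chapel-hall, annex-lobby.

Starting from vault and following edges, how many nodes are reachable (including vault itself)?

16

BFS from vault visits: vault, den, kitchen, lobby, nursery, pantry, sauna, studio, annex, garage, chapel, hall, lab, porch, parlor, attic
Reachable nodes: 16 of 20 total.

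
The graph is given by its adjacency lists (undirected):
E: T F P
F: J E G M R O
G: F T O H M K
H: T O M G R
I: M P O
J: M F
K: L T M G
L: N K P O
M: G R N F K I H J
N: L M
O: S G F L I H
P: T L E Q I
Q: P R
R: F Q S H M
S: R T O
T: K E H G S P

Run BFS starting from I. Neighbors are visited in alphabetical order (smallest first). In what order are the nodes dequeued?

I M O P F G H J K N R L S E Q T

Visit I; enqueue M, O, P → queue [M, O, P]
Visit M; enqueue F, G, H, J, K, N, R → queue [O, P, F, G, H, J, K, N, R]
Visit O; enqueue L, S → queue [P, F, G, H, J, K, N, R, L, S]
Visit P; enqueue E, Q, T → queue [F, G, H, J, K, N, R, L, S, E, Q, T]
Visit F → queue [G, H, J, K, N, R, L, S, E, Q, T]
Visit G → queue [H, J, K, N, R, L, S, E, Q, T]
Visit H → queue [J, K, N, R, L, S, E, Q, T]
Visit J → queue [K, N, R, L, S, E, Q, T]
Visit K → queue [N, R, L, S, E, Q, T]
Visit N → queue [R, L, S, E, Q, T]
Visit R → queue [L, S, E, Q, T]
Visit L → queue [S, E, Q, T]
Visit S → queue [E, Q, T]
Visit E → queue [Q, T]
Visit Q → queue [T]
Visit T → queue []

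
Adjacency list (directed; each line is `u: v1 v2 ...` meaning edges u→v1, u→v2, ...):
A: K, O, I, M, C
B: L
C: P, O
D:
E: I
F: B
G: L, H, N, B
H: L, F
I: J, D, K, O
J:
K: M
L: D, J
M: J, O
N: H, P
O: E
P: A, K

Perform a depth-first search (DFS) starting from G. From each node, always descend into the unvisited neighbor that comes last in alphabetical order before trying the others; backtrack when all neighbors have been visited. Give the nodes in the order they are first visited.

Visit G
G → N
N → P
P → K
K → M
M → O
O → E
E → I
I → J
I → D
P → A
A → C
N → H
H → L
H → F
F → B

G, N, P, K, M, O, E, I, J, D, A, C, H, L, F, B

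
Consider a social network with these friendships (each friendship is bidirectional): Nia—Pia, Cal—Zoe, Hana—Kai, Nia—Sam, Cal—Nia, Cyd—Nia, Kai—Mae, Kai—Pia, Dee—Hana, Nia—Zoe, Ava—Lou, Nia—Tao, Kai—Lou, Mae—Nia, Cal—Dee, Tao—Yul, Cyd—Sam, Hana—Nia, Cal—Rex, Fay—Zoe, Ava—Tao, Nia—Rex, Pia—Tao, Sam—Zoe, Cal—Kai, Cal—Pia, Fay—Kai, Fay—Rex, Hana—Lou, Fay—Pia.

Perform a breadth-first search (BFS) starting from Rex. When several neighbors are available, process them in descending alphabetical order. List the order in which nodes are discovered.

Visit Rex; enqueue Nia, Fay, Cal → queue [Nia, Fay, Cal]
Visit Nia; enqueue Zoe, Tao, Sam, Pia, Mae, Hana, Cyd → queue [Fay, Cal, Zoe, Tao, Sam, Pia, Mae, Hana, Cyd]
Visit Fay; enqueue Kai → queue [Cal, Zoe, Tao, Sam, Pia, Mae, Hana, Cyd, Kai]
Visit Cal; enqueue Dee → queue [Zoe, Tao, Sam, Pia, Mae, Hana, Cyd, Kai, Dee]
Visit Zoe → queue [Tao, Sam, Pia, Mae, Hana, Cyd, Kai, Dee]
Visit Tao; enqueue Yul, Ava → queue [Sam, Pia, Mae, Hana, Cyd, Kai, Dee, Yul, Ava]
Visit Sam → queue [Pia, Mae, Hana, Cyd, Kai, Dee, Yul, Ava]
Visit Pia → queue [Mae, Hana, Cyd, Kai, Dee, Yul, Ava]
Visit Mae → queue [Hana, Cyd, Kai, Dee, Yul, Ava]
Visit Hana; enqueue Lou → queue [Cyd, Kai, Dee, Yul, Ava, Lou]
Visit Cyd → queue [Kai, Dee, Yul, Ava, Lou]
Visit Kai → queue [Dee, Yul, Ava, Lou]
Visit Dee → queue [Yul, Ava, Lou]
Visit Yul → queue [Ava, Lou]
Visit Ava → queue [Lou]
Visit Lou → queue []

Rex, Nia, Fay, Cal, Zoe, Tao, Sam, Pia, Mae, Hana, Cyd, Kai, Dee, Yul, Ava, Lou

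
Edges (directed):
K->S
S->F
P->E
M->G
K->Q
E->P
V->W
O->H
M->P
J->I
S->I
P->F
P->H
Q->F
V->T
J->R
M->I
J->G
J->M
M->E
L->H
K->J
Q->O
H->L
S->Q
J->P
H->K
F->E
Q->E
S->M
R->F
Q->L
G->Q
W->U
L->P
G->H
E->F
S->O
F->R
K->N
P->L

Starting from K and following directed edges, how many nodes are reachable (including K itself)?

15

BFS from K visits: K, S, Q, N, J, O, M, I, F, L, E, R, P, G, H
Reachable nodes: 15 of 19 total.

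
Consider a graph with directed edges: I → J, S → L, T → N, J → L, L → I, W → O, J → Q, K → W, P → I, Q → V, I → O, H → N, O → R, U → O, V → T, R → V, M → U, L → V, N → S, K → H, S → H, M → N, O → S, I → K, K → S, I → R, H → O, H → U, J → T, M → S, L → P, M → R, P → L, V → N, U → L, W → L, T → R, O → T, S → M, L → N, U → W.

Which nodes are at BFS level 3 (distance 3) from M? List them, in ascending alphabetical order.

I, P, T

Level 0: M
Level 1: N, R, S, U
Level 2: H, L, O, V, W
Level 3: I, P, T
Level 4: J, K
Level 5: Q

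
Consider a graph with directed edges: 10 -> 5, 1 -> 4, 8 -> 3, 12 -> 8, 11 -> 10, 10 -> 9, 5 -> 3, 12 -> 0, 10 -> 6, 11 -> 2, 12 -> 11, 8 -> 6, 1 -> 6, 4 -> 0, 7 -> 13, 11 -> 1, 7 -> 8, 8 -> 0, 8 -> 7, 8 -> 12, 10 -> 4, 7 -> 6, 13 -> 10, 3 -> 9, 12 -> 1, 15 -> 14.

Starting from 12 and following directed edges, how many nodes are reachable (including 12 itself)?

14

BFS from 12 visits: 12, 0, 1, 8, 11, 4, 6, 3, 7, 2, 10, 9, 13, 5
Reachable nodes: 14 of 16 total.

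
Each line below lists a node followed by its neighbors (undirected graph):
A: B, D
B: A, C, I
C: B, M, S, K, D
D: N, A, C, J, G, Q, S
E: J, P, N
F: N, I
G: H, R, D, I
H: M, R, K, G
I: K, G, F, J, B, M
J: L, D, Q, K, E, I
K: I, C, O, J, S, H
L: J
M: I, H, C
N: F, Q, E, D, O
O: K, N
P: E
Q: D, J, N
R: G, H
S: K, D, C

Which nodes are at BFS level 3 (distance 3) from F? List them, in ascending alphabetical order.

A, C, H, L, P, R, S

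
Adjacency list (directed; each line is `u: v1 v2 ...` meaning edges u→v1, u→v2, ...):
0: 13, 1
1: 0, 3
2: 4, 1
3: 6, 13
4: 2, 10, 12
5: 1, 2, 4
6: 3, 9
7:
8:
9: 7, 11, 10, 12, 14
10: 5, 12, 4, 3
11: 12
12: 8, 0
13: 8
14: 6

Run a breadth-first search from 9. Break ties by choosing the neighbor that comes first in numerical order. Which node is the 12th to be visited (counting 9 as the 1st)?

6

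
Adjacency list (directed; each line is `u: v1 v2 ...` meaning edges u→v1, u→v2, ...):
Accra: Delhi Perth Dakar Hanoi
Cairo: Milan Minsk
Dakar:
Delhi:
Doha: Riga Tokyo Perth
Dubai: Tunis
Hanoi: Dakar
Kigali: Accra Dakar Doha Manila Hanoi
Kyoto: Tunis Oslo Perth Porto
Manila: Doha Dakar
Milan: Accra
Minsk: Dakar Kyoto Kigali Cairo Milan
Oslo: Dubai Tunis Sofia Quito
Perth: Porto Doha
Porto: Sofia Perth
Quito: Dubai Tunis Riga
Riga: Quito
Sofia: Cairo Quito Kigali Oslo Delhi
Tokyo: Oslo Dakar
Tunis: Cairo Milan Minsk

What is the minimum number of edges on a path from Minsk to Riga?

Level 0: Minsk
Level 1: Cairo, Dakar, Kigali, Kyoto, Milan
Level 2: Accra, Doha, Hanoi, Manila, Oslo, Perth, Porto, Tunis
Level 3: Delhi, Dubai, Quito, Riga, Sofia, Tokyo
Riga first appears at level 3.

3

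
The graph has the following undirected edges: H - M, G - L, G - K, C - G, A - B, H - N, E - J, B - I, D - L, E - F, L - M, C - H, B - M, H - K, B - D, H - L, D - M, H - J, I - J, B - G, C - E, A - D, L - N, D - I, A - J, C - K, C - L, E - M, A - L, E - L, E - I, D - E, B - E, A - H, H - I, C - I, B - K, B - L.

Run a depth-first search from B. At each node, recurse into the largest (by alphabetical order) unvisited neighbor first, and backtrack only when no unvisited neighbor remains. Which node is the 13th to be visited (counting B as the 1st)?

D

Visit B
B → M
M → L
L → N
N → H
H → K
K → G
G → C
C → I
I → J
J → E
E → F
E → D
D → A

Visit order: B, M, L, N, H, K, G, C, I, J, E, F, D, A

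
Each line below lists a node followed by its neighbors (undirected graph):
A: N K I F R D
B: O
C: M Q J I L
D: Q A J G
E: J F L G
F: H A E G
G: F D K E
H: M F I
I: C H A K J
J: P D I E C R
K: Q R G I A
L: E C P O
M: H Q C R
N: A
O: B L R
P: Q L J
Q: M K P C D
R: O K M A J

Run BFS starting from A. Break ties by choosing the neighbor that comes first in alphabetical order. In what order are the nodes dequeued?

A, D, F, I, K, N, R, G, J, Q, E, H, C, M, O, P, L, B

Visit A; enqueue D, F, I, K, N, R → queue [D, F, I, K, N, R]
Visit D; enqueue G, J, Q → queue [F, I, K, N, R, G, J, Q]
Visit F; enqueue E, H → queue [I, K, N, R, G, J, Q, E, H]
Visit I; enqueue C → queue [K, N, R, G, J, Q, E, H, C]
Visit K → queue [N, R, G, J, Q, E, H, C]
Visit N → queue [R, G, J, Q, E, H, C]
Visit R; enqueue M, O → queue [G, J, Q, E, H, C, M, O]
Visit G → queue [J, Q, E, H, C, M, O]
Visit J; enqueue P → queue [Q, E, H, C, M, O, P]
Visit Q → queue [E, H, C, M, O, P]
Visit E; enqueue L → queue [H, C, M, O, P, L]
Visit H → queue [C, M, O, P, L]
Visit C → queue [M, O, P, L]
Visit M → queue [O, P, L]
Visit O; enqueue B → queue [P, L, B]
Visit P → queue [L, B]
Visit L → queue [B]
Visit B → queue []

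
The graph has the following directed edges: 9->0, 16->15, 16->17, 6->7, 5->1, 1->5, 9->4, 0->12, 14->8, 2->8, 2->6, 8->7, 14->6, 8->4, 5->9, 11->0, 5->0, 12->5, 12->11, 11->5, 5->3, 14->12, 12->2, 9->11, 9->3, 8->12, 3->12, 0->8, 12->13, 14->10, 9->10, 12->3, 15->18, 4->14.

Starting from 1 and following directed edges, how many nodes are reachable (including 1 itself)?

BFS from 1 visits: 1, 5, 9, 3, 0, 11, 10, 4, 12, 8, 14, 13, 2, 7, 6
Reachable nodes: 15 of 19 total.

15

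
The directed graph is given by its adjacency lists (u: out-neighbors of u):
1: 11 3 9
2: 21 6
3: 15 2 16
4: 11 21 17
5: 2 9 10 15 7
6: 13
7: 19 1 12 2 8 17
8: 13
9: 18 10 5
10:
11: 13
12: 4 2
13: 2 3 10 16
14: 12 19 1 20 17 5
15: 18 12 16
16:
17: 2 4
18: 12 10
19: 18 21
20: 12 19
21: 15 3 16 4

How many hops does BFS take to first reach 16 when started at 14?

Level 0: 14
Level 1: 1, 5, 12, 17, 19, 20
Level 2: 2, 3, 4, 7, 9, 10, 11, 15, 18, 21
Level 3: 6, 8, 13, 16
16 first appears at level 3.

3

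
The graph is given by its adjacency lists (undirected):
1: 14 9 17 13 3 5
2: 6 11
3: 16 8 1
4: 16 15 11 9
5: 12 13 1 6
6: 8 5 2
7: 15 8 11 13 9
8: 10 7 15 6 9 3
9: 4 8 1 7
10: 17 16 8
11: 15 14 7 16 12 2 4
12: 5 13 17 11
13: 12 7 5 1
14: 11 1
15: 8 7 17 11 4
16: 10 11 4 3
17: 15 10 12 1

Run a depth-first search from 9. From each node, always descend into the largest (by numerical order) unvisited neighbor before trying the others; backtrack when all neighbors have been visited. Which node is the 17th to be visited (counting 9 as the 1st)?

Visit 9
9 → 8
8 → 15
15 → 17
17 → 12
12 → 13
13 → 7
7 → 11
11 → 16
16 → 10
16 → 4
16 → 3
3 → 1
1 → 14
1 → 5
5 → 6
6 → 2

Visit order: 9, 8, 15, 17, 12, 13, 7, 11, 16, 10, 4, 3, 1, 14, 5, 6, 2

2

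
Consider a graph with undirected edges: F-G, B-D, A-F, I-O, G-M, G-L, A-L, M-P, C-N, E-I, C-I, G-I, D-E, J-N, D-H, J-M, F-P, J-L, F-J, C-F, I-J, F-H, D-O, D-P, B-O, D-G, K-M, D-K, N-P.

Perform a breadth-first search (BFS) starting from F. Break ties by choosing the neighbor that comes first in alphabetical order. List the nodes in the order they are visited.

Visit F; enqueue A, C, G, H, J, P → queue [A, C, G, H, J, P]
Visit A; enqueue L → queue [C, G, H, J, P, L]
Visit C; enqueue I, N → queue [G, H, J, P, L, I, N]
Visit G; enqueue D, M → queue [H, J, P, L, I, N, D, M]
Visit H → queue [J, P, L, I, N, D, M]
Visit J → queue [P, L, I, N, D, M]
Visit P → queue [L, I, N, D, M]
Visit L → queue [I, N, D, M]
Visit I; enqueue E, O → queue [N, D, M, E, O]
Visit N → queue [D, M, E, O]
Visit D; enqueue B, K → queue [M, E, O, B, K]
Visit M → queue [E, O, B, K]
Visit E → queue [O, B, K]
Visit O → queue [B, K]
Visit B → queue [K]
Visit K → queue []

F → A → C → G → H → J → P → L → I → N → D → M → E → O → B → K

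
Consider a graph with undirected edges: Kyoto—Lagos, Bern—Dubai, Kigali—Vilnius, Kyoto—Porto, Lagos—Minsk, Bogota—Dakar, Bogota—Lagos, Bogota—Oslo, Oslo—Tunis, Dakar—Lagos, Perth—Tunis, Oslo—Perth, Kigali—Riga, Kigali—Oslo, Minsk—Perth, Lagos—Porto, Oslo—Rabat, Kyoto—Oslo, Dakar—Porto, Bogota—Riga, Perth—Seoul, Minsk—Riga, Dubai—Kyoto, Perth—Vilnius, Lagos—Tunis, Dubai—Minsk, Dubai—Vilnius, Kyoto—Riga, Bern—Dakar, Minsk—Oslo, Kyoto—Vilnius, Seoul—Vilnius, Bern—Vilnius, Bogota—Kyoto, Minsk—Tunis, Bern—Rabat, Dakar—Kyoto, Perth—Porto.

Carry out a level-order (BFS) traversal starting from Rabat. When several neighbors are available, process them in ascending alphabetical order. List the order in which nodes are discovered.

Visit Rabat; enqueue Bern, Oslo → queue [Bern, Oslo]
Visit Bern; enqueue Dakar, Dubai, Vilnius → queue [Oslo, Dakar, Dubai, Vilnius]
Visit Oslo; enqueue Bogota, Kigali, Kyoto, Minsk, Perth, Tunis → queue [Dakar, Dubai, Vilnius, Bogota, Kigali, Kyoto, Minsk, Perth, Tunis]
Visit Dakar; enqueue Lagos, Porto → queue [Dubai, Vilnius, Bogota, Kigali, Kyoto, Minsk, Perth, Tunis, Lagos, Porto]
Visit Dubai → queue [Vilnius, Bogota, Kigali, Kyoto, Minsk, Perth, Tunis, Lagos, Porto]
Visit Vilnius; enqueue Seoul → queue [Bogota, Kigali, Kyoto, Minsk, Perth, Tunis, Lagos, Porto, Seoul]
Visit Bogota; enqueue Riga → queue [Kigali, Kyoto, Minsk, Perth, Tunis, Lagos, Porto, Seoul, Riga]
Visit Kigali → queue [Kyoto, Minsk, Perth, Tunis, Lagos, Porto, Seoul, Riga]
Visit Kyoto → queue [Minsk, Perth, Tunis, Lagos, Porto, Seoul, Riga]
Visit Minsk → queue [Perth, Tunis, Lagos, Porto, Seoul, Riga]
Visit Perth → queue [Tunis, Lagos, Porto, Seoul, Riga]
Visit Tunis → queue [Lagos, Porto, Seoul, Riga]
Visit Lagos → queue [Porto, Seoul, Riga]
Visit Porto → queue [Seoul, Riga]
Visit Seoul → queue [Riga]
Visit Riga → queue []

Rabat -> Bern -> Oslo -> Dakar -> Dubai -> Vilnius -> Bogota -> Kigali -> Kyoto -> Minsk -> Perth -> Tunis -> Lagos -> Porto -> Seoul -> Riga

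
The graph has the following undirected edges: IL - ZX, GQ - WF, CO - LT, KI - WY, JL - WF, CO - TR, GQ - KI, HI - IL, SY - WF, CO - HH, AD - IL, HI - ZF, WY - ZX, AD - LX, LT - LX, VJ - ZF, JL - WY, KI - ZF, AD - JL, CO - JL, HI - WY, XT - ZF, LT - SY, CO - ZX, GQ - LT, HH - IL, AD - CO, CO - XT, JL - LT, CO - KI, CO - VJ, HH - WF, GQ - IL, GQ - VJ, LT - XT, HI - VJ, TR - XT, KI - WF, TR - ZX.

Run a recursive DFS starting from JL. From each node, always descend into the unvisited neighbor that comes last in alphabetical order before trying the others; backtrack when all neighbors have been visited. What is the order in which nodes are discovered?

Visit JL
JL → WY
WY → ZX
ZX → TR
TR → XT
XT → ZF
ZF → VJ
VJ → HI
HI → IL
IL → HH
HH → WF
WF → SY
SY → LT
LT → LX
LX → AD
AD → CO
CO → KI
KI → GQ

JL -> WY -> ZX -> TR -> XT -> ZF -> VJ -> HI -> IL -> HH -> WF -> SY -> LT -> LX -> AD -> CO -> KI -> GQ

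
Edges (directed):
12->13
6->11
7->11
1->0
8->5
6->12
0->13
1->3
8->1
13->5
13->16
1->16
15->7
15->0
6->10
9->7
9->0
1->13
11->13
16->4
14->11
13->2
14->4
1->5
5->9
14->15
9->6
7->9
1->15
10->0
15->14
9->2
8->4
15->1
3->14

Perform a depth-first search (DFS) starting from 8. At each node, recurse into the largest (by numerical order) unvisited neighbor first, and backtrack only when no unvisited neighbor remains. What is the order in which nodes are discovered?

8, 5, 9, 7, 11, 13, 16, 4, 2, 6, 12, 10, 0, 1, 15, 14, 3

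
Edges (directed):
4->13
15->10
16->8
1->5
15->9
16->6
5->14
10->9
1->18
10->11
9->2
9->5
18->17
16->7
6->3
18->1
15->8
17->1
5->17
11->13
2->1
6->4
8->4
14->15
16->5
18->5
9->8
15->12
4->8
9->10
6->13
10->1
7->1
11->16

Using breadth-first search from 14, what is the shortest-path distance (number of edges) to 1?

Level 0: 14
Level 1: 15
Level 2: 8, 9, 10, 12
Level 3: 1, 2, 4, 5, 11
Level 4: 13, 16, 17, 18
Level 5: 6, 7
Level 6: 3
1 first appears at level 3.

3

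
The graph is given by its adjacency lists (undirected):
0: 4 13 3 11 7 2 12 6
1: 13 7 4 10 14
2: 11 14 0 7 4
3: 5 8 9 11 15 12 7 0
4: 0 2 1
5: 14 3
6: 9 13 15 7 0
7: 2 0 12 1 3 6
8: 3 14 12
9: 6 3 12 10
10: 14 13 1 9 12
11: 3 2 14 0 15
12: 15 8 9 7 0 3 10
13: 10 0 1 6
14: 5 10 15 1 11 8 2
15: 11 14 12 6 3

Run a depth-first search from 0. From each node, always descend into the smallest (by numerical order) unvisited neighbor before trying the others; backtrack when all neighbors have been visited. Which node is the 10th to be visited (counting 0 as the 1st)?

12

Visit 0
0 → 2
2 → 4
4 → 1
1 → 7
7 → 3
3 → 5
5 → 14
14 → 8
8 → 12
12 → 9
9 → 6
6 → 13
13 → 10
6 → 15
15 → 11

Visit order: 0, 2, 4, 1, 7, 3, 5, 14, 8, 12, 9, 6, 13, 10, 15, 11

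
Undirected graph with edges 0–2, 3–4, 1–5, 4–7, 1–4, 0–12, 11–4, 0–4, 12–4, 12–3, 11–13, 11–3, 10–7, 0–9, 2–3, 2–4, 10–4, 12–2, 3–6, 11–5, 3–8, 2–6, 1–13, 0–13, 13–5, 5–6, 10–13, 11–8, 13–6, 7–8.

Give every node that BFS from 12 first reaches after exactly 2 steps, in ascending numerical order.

Level 0: 12
Level 1: 0, 2, 3, 4
Level 2: 1, 6, 7, 8, 9, 10, 11, 13
Level 3: 5

1, 6, 7, 8, 9, 10, 11, 13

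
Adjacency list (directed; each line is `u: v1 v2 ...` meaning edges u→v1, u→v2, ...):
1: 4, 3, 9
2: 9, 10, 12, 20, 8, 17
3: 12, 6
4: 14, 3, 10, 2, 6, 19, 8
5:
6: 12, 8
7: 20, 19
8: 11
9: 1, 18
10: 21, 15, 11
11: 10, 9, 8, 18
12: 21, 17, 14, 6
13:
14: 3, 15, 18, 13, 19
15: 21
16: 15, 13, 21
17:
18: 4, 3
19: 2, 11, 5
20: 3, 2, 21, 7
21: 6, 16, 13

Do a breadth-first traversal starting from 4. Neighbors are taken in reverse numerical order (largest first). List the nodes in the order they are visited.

4, 19, 14, 10, 8, 6, 3, 2, 11, 5, 18, 15, 13, 21, 12, 20, 17, 9, 16, 7, 1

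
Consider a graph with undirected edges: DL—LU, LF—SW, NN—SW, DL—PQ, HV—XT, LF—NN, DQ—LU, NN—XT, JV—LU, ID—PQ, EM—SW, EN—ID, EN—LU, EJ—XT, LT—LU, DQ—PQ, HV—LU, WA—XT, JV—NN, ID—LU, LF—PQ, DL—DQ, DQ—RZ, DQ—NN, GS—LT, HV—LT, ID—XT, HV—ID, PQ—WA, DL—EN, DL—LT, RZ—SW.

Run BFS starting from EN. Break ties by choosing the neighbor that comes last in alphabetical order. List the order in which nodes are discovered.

Visit EN; enqueue LU, ID, DL → queue [LU, ID, DL]
Visit LU; enqueue LT, JV, HV, DQ → queue [ID, DL, LT, JV, HV, DQ]
Visit ID; enqueue XT, PQ → queue [DL, LT, JV, HV, DQ, XT, PQ]
Visit DL → queue [LT, JV, HV, DQ, XT, PQ]
Visit LT; enqueue GS → queue [JV, HV, DQ, XT, PQ, GS]
Visit JV; enqueue NN → queue [HV, DQ, XT, PQ, GS, NN]
Visit HV → queue [DQ, XT, PQ, GS, NN]
Visit DQ; enqueue RZ → queue [XT, PQ, GS, NN, RZ]
Visit XT; enqueue WA, EJ → queue [PQ, GS, NN, RZ, WA, EJ]
Visit PQ; enqueue LF → queue [GS, NN, RZ, WA, EJ, LF]
Visit GS → queue [NN, RZ, WA, EJ, LF]
Visit NN; enqueue SW → queue [RZ, WA, EJ, LF, SW]
Visit RZ → queue [WA, EJ, LF, SW]
Visit WA → queue [EJ, LF, SW]
Visit EJ → queue [LF, SW]
Visit LF → queue [SW]
Visit SW; enqueue EM → queue [EM]
Visit EM → queue []

EN -> LU -> ID -> DL -> LT -> JV -> HV -> DQ -> XT -> PQ -> GS -> NN -> RZ -> WA -> EJ -> LF -> SW -> EM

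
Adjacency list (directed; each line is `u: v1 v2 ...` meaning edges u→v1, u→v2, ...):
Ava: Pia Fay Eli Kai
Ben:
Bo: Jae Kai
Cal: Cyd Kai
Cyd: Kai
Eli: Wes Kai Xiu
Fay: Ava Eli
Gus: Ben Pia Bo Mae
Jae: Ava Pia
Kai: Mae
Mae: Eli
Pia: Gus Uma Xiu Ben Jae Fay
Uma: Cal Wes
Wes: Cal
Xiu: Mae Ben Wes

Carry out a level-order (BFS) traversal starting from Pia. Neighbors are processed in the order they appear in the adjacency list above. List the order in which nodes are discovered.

Visit Pia; enqueue Gus, Uma, Xiu, Ben, Jae, Fay → queue [Gus, Uma, Xiu, Ben, Jae, Fay]
Visit Gus; enqueue Bo, Mae → queue [Uma, Xiu, Ben, Jae, Fay, Bo, Mae]
Visit Uma; enqueue Cal, Wes → queue [Xiu, Ben, Jae, Fay, Bo, Mae, Cal, Wes]
Visit Xiu → queue [Ben, Jae, Fay, Bo, Mae, Cal, Wes]
Visit Ben → queue [Jae, Fay, Bo, Mae, Cal, Wes]
Visit Jae; enqueue Ava → queue [Fay, Bo, Mae, Cal, Wes, Ava]
Visit Fay; enqueue Eli → queue [Bo, Mae, Cal, Wes, Ava, Eli]
Visit Bo; enqueue Kai → queue [Mae, Cal, Wes, Ava, Eli, Kai]
Visit Mae → queue [Cal, Wes, Ava, Eli, Kai]
Visit Cal; enqueue Cyd → queue [Wes, Ava, Eli, Kai, Cyd]
Visit Wes → queue [Ava, Eli, Kai, Cyd]
Visit Ava → queue [Eli, Kai, Cyd]
Visit Eli → queue [Kai, Cyd]
Visit Kai → queue [Cyd]
Visit Cyd → queue []

Pia, Gus, Uma, Xiu, Ben, Jae, Fay, Bo, Mae, Cal, Wes, Ava, Eli, Kai, Cyd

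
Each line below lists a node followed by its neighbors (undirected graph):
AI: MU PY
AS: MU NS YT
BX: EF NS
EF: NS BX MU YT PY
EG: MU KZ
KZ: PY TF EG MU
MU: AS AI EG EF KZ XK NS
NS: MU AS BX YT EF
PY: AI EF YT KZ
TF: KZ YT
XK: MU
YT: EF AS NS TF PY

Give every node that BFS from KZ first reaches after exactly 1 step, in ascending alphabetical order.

Level 0: KZ
Level 1: EG, MU, PY, TF
Level 2: AI, AS, EF, NS, XK, YT
Level 3: BX

EG, MU, PY, TF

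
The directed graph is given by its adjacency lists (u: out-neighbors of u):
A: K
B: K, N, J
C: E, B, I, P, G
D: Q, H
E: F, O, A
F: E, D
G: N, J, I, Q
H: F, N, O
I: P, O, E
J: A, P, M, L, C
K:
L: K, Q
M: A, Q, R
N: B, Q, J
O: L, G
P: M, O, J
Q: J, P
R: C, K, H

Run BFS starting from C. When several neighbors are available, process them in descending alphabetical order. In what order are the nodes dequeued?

Visit C; enqueue P, I, G, E, B → queue [P, I, G, E, B]
Visit P; enqueue O, M, J → queue [I, G, E, B, O, M, J]
Visit I → queue [G, E, B, O, M, J]
Visit G; enqueue Q, N → queue [E, B, O, M, J, Q, N]
Visit E; enqueue F, A → queue [B, O, M, J, Q, N, F, A]
Visit B; enqueue K → queue [O, M, J, Q, N, F, A, K]
Visit O; enqueue L → queue [M, J, Q, N, F, A, K, L]
Visit M; enqueue R → queue [J, Q, N, F, A, K, L, R]
Visit J → queue [Q, N, F, A, K, L, R]
Visit Q → queue [N, F, A, K, L, R]
Visit N → queue [F, A, K, L, R]
Visit F; enqueue D → queue [A, K, L, R, D]
Visit A → queue [K, L, R, D]
Visit K → queue [L, R, D]
Visit L → queue [R, D]
Visit R; enqueue H → queue [D, H]
Visit D → queue [H]
Visit H → queue []

C -> P -> I -> G -> E -> B -> O -> M -> J -> Q -> N -> F -> A -> K -> L -> R -> D -> H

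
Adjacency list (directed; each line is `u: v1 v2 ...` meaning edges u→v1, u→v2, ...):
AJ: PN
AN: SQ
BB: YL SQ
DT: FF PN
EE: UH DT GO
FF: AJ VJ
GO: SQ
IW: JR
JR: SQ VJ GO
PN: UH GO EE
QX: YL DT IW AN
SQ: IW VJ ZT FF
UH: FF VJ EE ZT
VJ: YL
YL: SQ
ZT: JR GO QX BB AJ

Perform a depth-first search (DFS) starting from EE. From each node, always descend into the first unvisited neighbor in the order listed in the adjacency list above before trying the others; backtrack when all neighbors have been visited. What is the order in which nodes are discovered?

Visit EE
EE → UH
UH → FF
FF → AJ
AJ → PN
PN → GO
GO → SQ
SQ → IW
IW → JR
JR → VJ
VJ → YL
SQ → ZT
ZT → QX
QX → DT
QX → AN
ZT → BB

EE -> UH -> FF -> AJ -> PN -> GO -> SQ -> IW -> JR -> VJ -> YL -> ZT -> QX -> DT -> AN -> BB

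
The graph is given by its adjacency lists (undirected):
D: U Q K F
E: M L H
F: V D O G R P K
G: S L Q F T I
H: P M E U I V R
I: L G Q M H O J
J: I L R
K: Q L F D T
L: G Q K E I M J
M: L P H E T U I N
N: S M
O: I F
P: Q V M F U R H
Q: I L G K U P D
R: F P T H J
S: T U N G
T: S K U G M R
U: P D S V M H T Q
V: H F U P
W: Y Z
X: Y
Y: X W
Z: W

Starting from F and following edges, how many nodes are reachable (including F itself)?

BFS from F visits: F, V, D, O, G, R, P, K, H, U, Q, I, S, L, T, J, M, E, N
Reachable nodes: 19 of 23 total.

19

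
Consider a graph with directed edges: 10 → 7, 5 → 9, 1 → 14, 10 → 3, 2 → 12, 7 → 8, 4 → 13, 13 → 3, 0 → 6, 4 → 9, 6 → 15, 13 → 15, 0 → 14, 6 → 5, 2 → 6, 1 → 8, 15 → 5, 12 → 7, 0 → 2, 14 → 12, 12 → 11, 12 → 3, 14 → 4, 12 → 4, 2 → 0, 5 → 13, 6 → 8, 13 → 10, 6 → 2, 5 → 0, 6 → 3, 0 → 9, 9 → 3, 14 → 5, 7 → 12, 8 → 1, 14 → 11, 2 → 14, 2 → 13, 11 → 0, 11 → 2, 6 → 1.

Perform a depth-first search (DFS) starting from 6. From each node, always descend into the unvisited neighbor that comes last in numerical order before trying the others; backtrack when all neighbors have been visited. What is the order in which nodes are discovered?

6, 15, 5, 13, 10, 7, 12, 11, 2, 14, 4, 9, 3, 0, 8, 1

Visit 6
6 → 15
15 → 5
5 → 13
13 → 10
10 → 7
7 → 12
12 → 11
11 → 2
2 → 14
14 → 4
4 → 9
9 → 3
2 → 0
7 → 8
8 → 1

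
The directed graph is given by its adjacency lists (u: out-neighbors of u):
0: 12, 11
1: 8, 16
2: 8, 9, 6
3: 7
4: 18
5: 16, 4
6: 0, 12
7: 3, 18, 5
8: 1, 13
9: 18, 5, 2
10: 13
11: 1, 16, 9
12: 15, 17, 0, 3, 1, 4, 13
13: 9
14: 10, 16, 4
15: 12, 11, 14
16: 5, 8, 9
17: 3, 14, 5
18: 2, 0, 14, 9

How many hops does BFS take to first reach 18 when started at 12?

2

Level 0: 12
Level 1: 0, 1, 3, 4, 13, 15, 17
Level 2: 5, 7, 8, 9, 11, 14, 16, 18
Level 3: 2, 10
Level 4: 6
18 first appears at level 2.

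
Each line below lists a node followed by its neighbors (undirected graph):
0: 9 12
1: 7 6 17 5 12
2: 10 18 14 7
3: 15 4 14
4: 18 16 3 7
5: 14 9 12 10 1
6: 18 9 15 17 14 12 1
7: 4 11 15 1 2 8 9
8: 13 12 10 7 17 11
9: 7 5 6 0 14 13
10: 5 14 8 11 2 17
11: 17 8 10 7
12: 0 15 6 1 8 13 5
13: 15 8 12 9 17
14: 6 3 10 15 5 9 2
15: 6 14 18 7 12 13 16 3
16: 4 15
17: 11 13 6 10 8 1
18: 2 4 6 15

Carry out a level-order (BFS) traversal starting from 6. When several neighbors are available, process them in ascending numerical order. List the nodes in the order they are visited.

6 → 1 → 9 → 12 → 14 → 15 → 17 → 18 → 5 → 7 → 0 → 13 → 8 → 2 → 3 → 10 → 16 → 11 → 4

Visit 6; enqueue 1, 9, 12, 14, 15, 17, 18 → queue [1, 9, 12, 14, 15, 17, 18]
Visit 1; enqueue 5, 7 → queue [9, 12, 14, 15, 17, 18, 5, 7]
Visit 9; enqueue 0, 13 → queue [12, 14, 15, 17, 18, 5, 7, 0, 13]
Visit 12; enqueue 8 → queue [14, 15, 17, 18, 5, 7, 0, 13, 8]
Visit 14; enqueue 2, 3, 10 → queue [15, 17, 18, 5, 7, 0, 13, 8, 2, 3, 10]
Visit 15; enqueue 16 → queue [17, 18, 5, 7, 0, 13, 8, 2, 3, 10, 16]
Visit 17; enqueue 11 → queue [18, 5, 7, 0, 13, 8, 2, 3, 10, 16, 11]
Visit 18; enqueue 4 → queue [5, 7, 0, 13, 8, 2, 3, 10, 16, 11, 4]
Visit 5 → queue [7, 0, 13, 8, 2, 3, 10, 16, 11, 4]
Visit 7 → queue [0, 13, 8, 2, 3, 10, 16, 11, 4]
Visit 0 → queue [13, 8, 2, 3, 10, 16, 11, 4]
Visit 13 → queue [8, 2, 3, 10, 16, 11, 4]
Visit 8 → queue [2, 3, 10, 16, 11, 4]
Visit 2 → queue [3, 10, 16, 11, 4]
Visit 3 → queue [10, 16, 11, 4]
Visit 10 → queue [16, 11, 4]
Visit 16 → queue [11, 4]
Visit 11 → queue [4]
Visit 4 → queue []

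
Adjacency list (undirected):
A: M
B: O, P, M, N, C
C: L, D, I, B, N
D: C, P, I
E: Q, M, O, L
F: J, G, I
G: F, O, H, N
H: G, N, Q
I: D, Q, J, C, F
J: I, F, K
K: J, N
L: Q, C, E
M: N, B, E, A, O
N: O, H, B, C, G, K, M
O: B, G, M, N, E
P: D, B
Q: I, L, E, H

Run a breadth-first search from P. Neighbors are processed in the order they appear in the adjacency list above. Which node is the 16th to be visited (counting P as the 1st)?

H

Visit P; enqueue D, B → queue [D, B]
Visit D; enqueue C, I → queue [B, C, I]
Visit B; enqueue O, M, N → queue [C, I, O, M, N]
Visit C; enqueue L → queue [I, O, M, N, L]
Visit I; enqueue Q, J, F → queue [O, M, N, L, Q, J, F]
Visit O; enqueue G, E → queue [M, N, L, Q, J, F, G, E]
Visit M; enqueue A → queue [N, L, Q, J, F, G, E, A]
Visit N; enqueue H, K → queue [L, Q, J, F, G, E, A, H, K]
Visit L → queue [Q, J, F, G, E, A, H, K]
Visit Q → queue [J, F, G, E, A, H, K]
Visit J → queue [F, G, E, A, H, K]
Visit F → queue [G, E, A, H, K]
Visit G → queue [E, A, H, K]
Visit E → queue [A, H, K]
Visit A → queue [H, K]
Visit H → queue [K]
Visit K → queue []

Visit order: P, D, B, C, I, O, M, N, L, Q, J, F, G, E, A, H, K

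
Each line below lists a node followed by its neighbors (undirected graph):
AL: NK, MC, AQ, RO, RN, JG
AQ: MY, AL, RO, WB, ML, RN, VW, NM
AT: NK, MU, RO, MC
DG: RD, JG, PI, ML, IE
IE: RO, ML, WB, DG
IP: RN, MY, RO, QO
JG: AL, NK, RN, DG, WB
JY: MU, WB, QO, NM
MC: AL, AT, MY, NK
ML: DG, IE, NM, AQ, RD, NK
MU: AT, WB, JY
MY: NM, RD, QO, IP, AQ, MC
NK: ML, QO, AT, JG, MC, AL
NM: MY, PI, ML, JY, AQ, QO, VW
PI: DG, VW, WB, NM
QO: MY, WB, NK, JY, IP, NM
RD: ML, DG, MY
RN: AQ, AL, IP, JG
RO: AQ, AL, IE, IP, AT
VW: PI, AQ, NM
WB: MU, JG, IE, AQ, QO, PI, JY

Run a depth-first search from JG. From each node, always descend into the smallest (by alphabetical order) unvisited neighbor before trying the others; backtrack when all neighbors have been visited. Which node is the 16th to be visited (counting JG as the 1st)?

PI

Visit JG
JG → AL
AL → AQ
AQ → ML
ML → DG
DG → IE
IE → RO
RO → AT
AT → MC
MC → MY
MY → IP
IP → QO
QO → JY
JY → MU
MU → WB
WB → PI
PI → NM
NM → VW
QO → NK
IP → RN
MY → RD

Visit order: JG, AL, AQ, ML, DG, IE, RO, AT, MC, MY, IP, QO, JY, MU, WB, PI, NM, VW, NK, RN, RD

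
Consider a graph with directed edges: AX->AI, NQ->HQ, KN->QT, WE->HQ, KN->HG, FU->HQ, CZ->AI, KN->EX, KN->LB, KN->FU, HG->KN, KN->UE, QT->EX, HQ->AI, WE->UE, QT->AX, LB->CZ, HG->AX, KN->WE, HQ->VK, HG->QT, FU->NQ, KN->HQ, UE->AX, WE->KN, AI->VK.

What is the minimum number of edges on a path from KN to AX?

2

Level 0: KN
Level 1: EX, FU, HG, HQ, LB, QT, UE, WE
Level 2: AI, AX, CZ, NQ, VK
AX first appears at level 2.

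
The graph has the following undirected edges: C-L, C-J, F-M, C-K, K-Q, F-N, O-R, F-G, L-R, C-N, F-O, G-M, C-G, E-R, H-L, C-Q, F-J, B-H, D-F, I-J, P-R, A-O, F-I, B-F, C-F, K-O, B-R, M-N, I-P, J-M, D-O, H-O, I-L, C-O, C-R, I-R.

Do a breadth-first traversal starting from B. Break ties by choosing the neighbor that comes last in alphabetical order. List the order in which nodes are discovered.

B R H F P O L I E C N M J G D K A Q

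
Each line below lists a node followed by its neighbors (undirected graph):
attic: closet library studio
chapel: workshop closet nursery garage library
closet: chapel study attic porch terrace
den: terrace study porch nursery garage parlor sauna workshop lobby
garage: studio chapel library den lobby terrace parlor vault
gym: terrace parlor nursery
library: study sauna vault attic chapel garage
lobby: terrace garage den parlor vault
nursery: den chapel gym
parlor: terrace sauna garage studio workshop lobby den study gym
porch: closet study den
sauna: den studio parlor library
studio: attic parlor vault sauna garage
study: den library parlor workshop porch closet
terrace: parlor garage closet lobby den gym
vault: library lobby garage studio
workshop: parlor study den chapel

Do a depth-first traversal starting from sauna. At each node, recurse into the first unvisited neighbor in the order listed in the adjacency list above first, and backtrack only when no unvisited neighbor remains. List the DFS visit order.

Visit sauna
sauna → den
den → terrace
terrace → parlor
parlor → garage
garage → studio
studio → attic
attic → closet
closet → chapel
chapel → workshop
workshop → study
study → library
library → vault
vault → lobby
study → porch
chapel → nursery
nursery → gym

sauna -> den -> terrace -> parlor -> garage -> studio -> attic -> closet -> chapel -> workshop -> study -> library -> vault -> lobby -> porch -> nursery -> gym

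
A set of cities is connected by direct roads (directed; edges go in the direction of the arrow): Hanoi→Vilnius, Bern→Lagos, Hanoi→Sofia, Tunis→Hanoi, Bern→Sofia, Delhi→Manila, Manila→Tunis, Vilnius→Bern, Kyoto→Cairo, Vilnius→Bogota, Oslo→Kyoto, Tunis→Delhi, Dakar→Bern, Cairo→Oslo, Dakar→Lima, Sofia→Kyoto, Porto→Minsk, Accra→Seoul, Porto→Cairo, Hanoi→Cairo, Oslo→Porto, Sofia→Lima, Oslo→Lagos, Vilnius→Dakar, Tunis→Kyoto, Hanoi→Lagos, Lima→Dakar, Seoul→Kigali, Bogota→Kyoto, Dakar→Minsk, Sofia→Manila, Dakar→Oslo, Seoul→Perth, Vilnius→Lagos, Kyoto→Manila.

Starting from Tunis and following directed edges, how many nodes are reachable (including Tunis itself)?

16

BFS from Tunis visits: Tunis, Kyoto, Hanoi, Delhi, Manila, Cairo, Vilnius, Sofia, Lagos, Oslo, Dakar, Bogota, Bern, Lima, Porto, Minsk
Reachable nodes: 16 of 20 total.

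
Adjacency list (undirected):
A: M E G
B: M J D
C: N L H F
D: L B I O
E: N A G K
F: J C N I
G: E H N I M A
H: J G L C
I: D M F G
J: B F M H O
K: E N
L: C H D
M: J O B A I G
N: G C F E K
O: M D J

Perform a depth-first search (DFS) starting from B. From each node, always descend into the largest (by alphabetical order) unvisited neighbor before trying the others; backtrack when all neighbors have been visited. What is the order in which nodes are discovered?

Visit B
B → M
M → O
O → J
J → H
H → L
L → D
D → I
I → G
G → N
N → K
K → E
E → A
N → F
F → C

B M O J H L D I G N K E A F C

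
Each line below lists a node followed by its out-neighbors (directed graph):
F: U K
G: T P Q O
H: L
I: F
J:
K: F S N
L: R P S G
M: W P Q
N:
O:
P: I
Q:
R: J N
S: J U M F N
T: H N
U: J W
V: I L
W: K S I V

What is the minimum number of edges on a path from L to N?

Level 0: L
Level 1: G, P, R, S
Level 2: F, I, J, M, N, O, Q, T, U
Level 3: H, K, W
Level 4: V
N first appears at level 2.

2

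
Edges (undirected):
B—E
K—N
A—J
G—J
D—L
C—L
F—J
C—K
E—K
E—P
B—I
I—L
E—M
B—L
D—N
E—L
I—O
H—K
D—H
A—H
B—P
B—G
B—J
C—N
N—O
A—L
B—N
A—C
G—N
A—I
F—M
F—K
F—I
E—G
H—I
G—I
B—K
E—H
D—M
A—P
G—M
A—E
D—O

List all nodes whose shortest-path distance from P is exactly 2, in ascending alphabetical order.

C, G, H, I, J, K, L, M, N

Level 0: P
Level 1: A, B, E
Level 2: C, G, H, I, J, K, L, M, N
Level 3: D, F, O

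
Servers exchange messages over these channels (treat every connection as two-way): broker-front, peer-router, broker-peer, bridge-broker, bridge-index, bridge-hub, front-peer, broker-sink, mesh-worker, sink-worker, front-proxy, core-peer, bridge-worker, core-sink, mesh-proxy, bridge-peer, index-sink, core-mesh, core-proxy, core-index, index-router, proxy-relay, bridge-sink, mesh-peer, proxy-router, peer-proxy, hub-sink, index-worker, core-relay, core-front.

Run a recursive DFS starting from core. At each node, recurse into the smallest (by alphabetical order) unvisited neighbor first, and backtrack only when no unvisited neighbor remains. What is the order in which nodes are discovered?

Visit core
core → front
front → broker
broker → bridge
bridge → hub
hub → sink
sink → index
index → router
router → peer
peer → mesh
mesh → proxy
proxy → relay
mesh → worker

core → front → broker → bridge → hub → sink → index → router → peer → mesh → proxy → relay → worker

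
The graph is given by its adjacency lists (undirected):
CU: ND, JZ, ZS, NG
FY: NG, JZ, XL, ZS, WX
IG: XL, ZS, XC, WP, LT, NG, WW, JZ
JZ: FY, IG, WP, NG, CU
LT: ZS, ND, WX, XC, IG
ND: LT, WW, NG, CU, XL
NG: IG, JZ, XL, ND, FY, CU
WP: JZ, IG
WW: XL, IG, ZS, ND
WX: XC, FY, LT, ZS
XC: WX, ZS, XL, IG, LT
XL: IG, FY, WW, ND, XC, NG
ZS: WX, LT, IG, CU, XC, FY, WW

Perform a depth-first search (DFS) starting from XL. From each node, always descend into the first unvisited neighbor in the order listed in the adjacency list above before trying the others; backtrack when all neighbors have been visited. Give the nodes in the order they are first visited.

XL, IG, ZS, WX, XC, LT, ND, WW, NG, JZ, FY, WP, CU

Visit XL
XL → IG
IG → ZS
ZS → WX
WX → XC
XC → LT
LT → ND
ND → WW
ND → NG
NG → JZ
JZ → FY
JZ → WP
JZ → CU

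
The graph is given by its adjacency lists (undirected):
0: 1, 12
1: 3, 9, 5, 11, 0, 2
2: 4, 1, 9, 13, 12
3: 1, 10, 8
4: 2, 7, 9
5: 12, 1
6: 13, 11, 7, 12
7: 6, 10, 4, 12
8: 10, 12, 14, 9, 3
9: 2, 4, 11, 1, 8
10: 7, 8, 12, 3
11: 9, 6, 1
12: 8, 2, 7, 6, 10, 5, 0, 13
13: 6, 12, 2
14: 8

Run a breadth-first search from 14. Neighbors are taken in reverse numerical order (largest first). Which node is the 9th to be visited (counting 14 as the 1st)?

6

Visit 14; enqueue 8 → queue [8]
Visit 8; enqueue 12, 10, 9, 3 → queue [12, 10, 9, 3]
Visit 12; enqueue 13, 7, 6, 5, 2, 0 → queue [10, 9, 3, 13, 7, 6, 5, 2, 0]
Visit 10 → queue [9, 3, 13, 7, 6, 5, 2, 0]
Visit 9; enqueue 11, 4, 1 → queue [3, 13, 7, 6, 5, 2, 0, 11, 4, 1]
Visit 3 → queue [13, 7, 6, 5, 2, 0, 11, 4, 1]
Visit 13 → queue [7, 6, 5, 2, 0, 11, 4, 1]
Visit 7 → queue [6, 5, 2, 0, 11, 4, 1]
Visit 6 → queue [5, 2, 0, 11, 4, 1]
Visit 5 → queue [2, 0, 11, 4, 1]
Visit 2 → queue [0, 11, 4, 1]
Visit 0 → queue [11, 4, 1]
Visit 11 → queue [4, 1]
Visit 4 → queue [1]
Visit 1 → queue []

Visit order: 14, 8, 12, 10, 9, 3, 13, 7, 6, 5, 2, 0, 11, 4, 1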